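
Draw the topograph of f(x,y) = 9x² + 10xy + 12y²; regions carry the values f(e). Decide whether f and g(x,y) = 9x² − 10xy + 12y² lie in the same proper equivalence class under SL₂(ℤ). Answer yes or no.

D₁ = -332, D₂ = -332
f: translate: b→-8 (≡10 mod 18), so (9,10,12)→(9,-8,11)
f: reduced (well bottom): (9,-8,11) with a≤c, −a<b≤a
g: translate: b→8 (≡-10 mod 18), so (9,-10,12)→(9,8,11)
g: reduced (well bottom): (9,8,11) with a≤c, −a<b≤a
reduced forms (9, -8, 11) vs (9, 8, 11) ⇒ inequivalent

no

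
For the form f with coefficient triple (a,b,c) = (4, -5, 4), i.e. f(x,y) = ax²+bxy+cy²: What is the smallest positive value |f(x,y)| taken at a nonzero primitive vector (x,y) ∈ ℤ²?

translate: b→3 (≡-5 mod 8), so (4,-5,4)→(4,3,3)
flip: (4,3,3)→(3,-3,4)
translate: b→3 (≡-3 mod 6), so (3,-3,4)→(3,3,4)
reduced (well bottom): (3,3,4) with a≤c, −a<b≤a
well minimum = a = 3

3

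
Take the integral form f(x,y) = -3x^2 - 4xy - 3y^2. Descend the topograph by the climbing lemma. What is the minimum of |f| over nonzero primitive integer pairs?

translate: b→-2 (≡4 mod 6), so (3,4,3)→(3,-2,2)
flip: (3,-2,2)→(2,2,3)
reduced (well bottom): (2,2,3) with a≤c, −a<b≤a
well minimum |f| = |-2| = 2 (negative-definite)

2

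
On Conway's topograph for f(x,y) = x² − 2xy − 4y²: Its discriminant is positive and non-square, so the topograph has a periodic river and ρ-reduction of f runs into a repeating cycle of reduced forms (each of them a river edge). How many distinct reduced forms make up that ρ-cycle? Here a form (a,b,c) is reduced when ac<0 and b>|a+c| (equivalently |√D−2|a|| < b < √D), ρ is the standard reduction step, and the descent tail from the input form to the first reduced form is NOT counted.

D = 20, ⌊√D⌋ = 4
descent: ρ → (-4,2,1)
descent: ρ → (1,4,-1)  [lands on river]
river: ρ → (-1,4,1)
ρ-cycle length = 2 (tail of 2 descent steps not counted)

2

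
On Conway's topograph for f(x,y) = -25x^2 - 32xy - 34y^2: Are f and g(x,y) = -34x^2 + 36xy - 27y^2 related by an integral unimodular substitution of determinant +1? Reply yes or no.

D₁ = -2376, D₂ = -2376
f is negative-definite; reduce −f:
−f: translate: b→-18 (≡32 mod 50), so (25,32,34)→(25,-18,27)
−f: reduced (well bottom): (25,-18,27) with a≤c, −a<b≤a
flip sign back: reduced form of f is (-25,18,-27)
g is negative-definite; reduce −g:
−g: translate: b→32 (≡-36 mod 68), so (34,-36,27)→(34,32,25)
−g: flip: (34,32,25)→(25,-32,34)
−g: translate: b→18 (≡-32 mod 50), so (25,-32,34)→(25,18,27)
−g: reduced (well bottom): (25,18,27) with a≤c, −a<b≤a
flip sign back: reduced form of g is (-25,-18,-27)
reduced forms (-25, 18, -27) vs (-25, -18, -27) ⇒ inequivalent

no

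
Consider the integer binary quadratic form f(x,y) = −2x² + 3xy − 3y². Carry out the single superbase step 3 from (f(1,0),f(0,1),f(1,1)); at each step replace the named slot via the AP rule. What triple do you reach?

start (-2,-3,-2) = (f(1,0),f(0,1),f(1,1))
replace slot 3: 2·((-2)+(-3)) − (-2) = -8 → (-2,-3,-8)

-2,-3,-8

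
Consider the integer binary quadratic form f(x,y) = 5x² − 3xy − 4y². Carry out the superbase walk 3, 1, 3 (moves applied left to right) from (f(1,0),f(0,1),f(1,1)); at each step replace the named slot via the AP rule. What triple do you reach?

start (5,-4,-2) = (f(1,0),f(0,1),f(1,1))
replace slot 3: 2·(5+(-4)) − (-2) = 4 → (5,-4,4)
replace slot 1: 2·((-4)+4) − 5 = -5 → (-5,-4,4)
replace slot 3: 2·((-5)+(-4)) − 4 = -22 → (-5,-4,-22)

-5,-4,-22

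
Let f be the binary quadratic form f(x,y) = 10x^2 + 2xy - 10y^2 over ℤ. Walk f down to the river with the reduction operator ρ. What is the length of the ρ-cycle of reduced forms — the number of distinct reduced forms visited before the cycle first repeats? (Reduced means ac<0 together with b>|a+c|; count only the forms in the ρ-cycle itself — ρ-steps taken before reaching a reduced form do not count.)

D = 404, ⌊√D⌋ = 20
river: ρ → (-10,18,2)
river: ρ → (2,18,-10)
river: ρ → (-10,2,10)
river: ρ → (10,18,-2)
river: ρ → (-2,18,10)
river: ρ → (10,2,-10)
ρ-cycle length = 6 (tail of 0 descent steps not counted)

6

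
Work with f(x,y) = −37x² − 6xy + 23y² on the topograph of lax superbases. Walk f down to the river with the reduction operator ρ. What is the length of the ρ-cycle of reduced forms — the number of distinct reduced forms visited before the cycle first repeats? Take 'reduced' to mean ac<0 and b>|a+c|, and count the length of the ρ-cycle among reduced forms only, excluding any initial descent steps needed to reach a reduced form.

D = 3440, ⌊√D⌋ = 58
descent: ρ → (23,52,-8)  [lands on river]
river: ρ → (-8,44,47)
river: ρ → (47,50,-5)
river: ρ → (-5,50,47)
river: ρ → (47,44,-8)
river: ρ → (-8,52,23)
river: ρ → (23,40,-20)
river: ρ → (-20,40,23)
ρ-cycle length = 8 (tail of 1 descent step not counted)

8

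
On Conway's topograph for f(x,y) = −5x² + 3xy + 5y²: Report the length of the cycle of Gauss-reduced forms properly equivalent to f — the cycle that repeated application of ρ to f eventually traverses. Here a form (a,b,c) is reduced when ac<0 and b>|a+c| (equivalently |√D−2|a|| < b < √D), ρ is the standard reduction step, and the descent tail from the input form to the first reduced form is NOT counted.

D = 109, ⌊√D⌋ = 10
river: ρ → (5,7,-3)
river: ρ → (-3,5,7)
river: ρ → (7,9,-1)
river: ρ → (-1,9,7)
river: ρ → (7,5,-3)
river: ρ → (-3,7,5)
river: ρ → (5,3,-5)
river: ρ → (-5,7,3)
river: ρ → (3,5,-7)
river: ρ → (-7,9,1)
river: ρ → (1,9,-7)
river: ρ → (-7,5,3)
river: ρ → (3,7,-5)
river: ρ → (-5,3,5)
ρ-cycle length = 14 (tail of 0 descent steps not counted)

14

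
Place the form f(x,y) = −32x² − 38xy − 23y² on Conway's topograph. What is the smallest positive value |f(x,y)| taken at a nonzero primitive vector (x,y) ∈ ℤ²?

translate: b→-26 (≡38 mod 64), so (32,38,23)→(32,-26,17)
flip: (32,-26,17)→(17,26,32)
translate: b→-8 (≡26 mod 34), so (17,26,32)→(17,-8,23)
reduced (well bottom): (17,-8,23) with a≤c, −a<b≤a
well minimum |f| = |-17| = 17 (negative-definite)

17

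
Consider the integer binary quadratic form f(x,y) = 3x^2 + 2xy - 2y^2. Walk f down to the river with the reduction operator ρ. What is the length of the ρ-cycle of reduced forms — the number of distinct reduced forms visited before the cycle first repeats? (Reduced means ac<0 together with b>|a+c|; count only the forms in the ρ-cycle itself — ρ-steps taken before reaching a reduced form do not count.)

D = 28, ⌊√D⌋ = 5
river: ρ → (-2,2,3)
river: ρ → (3,4,-1)
river: ρ → (-1,4,3)
river: ρ → (3,2,-2)
ρ-cycle length = 4 (tail of 0 descent steps not counted)

4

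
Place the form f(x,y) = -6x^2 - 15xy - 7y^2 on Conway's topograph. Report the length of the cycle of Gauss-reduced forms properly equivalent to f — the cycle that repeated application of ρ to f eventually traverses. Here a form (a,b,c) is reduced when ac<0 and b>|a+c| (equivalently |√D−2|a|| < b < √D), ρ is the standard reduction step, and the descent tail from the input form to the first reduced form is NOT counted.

D = 57, ⌊√D⌋ = 7
descent: ρ → (-7,1,2)
descent: ρ → (2,7,-1)  [lands on river]
river: ρ → (-1,7,2)
river: ρ → (2,5,-4)
river: ρ → (-4,3,3)
river: ρ → (3,3,-4)
river: ρ → (-4,5,2)
ρ-cycle length = 6 (tail of 2 descent steps not counted)

6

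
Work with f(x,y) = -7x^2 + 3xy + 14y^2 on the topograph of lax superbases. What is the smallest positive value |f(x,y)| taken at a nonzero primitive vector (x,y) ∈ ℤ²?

descent: ρ → (14,-3,-7)
descent: ρ → (-7,17,4)  [lands on river]
river: ρ → (4,15,-11)
river: ρ → (-11,7,8)
river: ρ → (8,9,-10)
river: ρ → (-10,11,7)
river: ρ → (7,17,-4)
river: ρ → (-4,15,11)
river: ρ → (11,7,-8)
river: ρ → (-8,9,10)
river: ρ → (10,11,-7)
closes: descent 2, river 10
min |a| on river = 4

4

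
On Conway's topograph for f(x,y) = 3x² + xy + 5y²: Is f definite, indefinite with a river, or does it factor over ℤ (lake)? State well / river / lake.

D = b²−4ac = 1² − 4·3·5 = -59
D < 0 ⇒ definite ⇒ every region one sign ⇒ single well

well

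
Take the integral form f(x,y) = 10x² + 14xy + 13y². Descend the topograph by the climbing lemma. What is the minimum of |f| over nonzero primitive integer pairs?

translate: b→-6 (≡14 mod 20), so (10,14,13)→(10,-6,9)
flip: (10,-6,9)→(9,6,10)
reduced (well bottom): (9,6,10) with a≤c, −a<b≤a
well minimum = a = 9

9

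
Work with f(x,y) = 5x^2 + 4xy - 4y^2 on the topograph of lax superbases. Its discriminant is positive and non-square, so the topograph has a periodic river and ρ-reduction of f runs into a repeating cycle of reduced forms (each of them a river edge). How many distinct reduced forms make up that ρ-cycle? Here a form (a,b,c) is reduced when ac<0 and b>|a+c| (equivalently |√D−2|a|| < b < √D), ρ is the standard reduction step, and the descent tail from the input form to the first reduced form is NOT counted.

D = 96, ⌊√D⌋ = 9
river: ρ → (-4,4,5)
river: ρ → (5,6,-3)
river: ρ → (-3,6,5)
river: ρ → (5,4,-4)
ρ-cycle length = 4 (tail of 0 descent steps not counted)

4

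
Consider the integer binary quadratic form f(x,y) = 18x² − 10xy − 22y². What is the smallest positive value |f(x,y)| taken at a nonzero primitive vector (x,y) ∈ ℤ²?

descent: ρ → (-22,10,18)  [lands on river]
river: ρ → (18,26,-14)
river: ρ → (-14,30,14)
river: ρ → (14,26,-18)
river: ρ → (-18,10,22)
river: ρ → (22,34,-6)
river: ρ → (-6,38,10)
river: ρ → (10,22,-30)
river: ρ → (-30,38,2)
river: ρ → (2,38,-30)
river: ρ → (-30,22,10)
river: ρ → (10,38,-6)
river: ρ → (-6,34,22)
river: ρ → (22,10,-18)
river: ρ → (-18,26,14)
river: ρ → (14,30,-14)
river: ρ → (-14,26,18)
river: ρ → (18,10,-22)
river: ρ → (-22,34,6)
river: ρ → (6,38,-10)
river: ρ → (-10,22,30)
river: ρ → (30,38,-2)
river: ρ → (-2,38,30)
river: ρ → (30,22,-10)
river: ρ → (-10,38,6)
river: ρ → (6,34,-22)
closes: descent 1, river 26
min |a| on river = 2

2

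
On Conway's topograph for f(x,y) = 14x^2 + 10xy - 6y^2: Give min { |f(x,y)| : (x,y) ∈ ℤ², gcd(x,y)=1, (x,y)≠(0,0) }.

river: ρ → (-6,14,10)
river: ρ → (10,6,-10)
river: ρ → (-10,14,6)
river: ρ → (6,10,-14)
river: ρ → (-14,18,2)
river: ρ → (2,18,-14)
river: ρ → (-14,10,6)
river: ρ → (6,14,-10)
river: ρ → (-10,6,10)
river: ρ → (10,14,-6)
river: ρ → (-6,10,14)
river: ρ → (14,18,-2)
river: ρ → (-2,18,14)
river: ρ → (14,10,-6)
closes: descent 0, river 14
min |a| on river = 2

2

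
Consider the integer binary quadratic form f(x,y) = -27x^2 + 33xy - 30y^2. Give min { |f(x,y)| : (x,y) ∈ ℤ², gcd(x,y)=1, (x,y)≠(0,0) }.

translate: b→21 (≡-33 mod 54), so (27,-33,30)→(27,21,24)
flip: (27,21,24)→(24,-21,27)
reduced (well bottom): (24,-21,27) with a≤c, −a<b≤a
well minimum |f| = |-24| = 24 (negative-definite)

24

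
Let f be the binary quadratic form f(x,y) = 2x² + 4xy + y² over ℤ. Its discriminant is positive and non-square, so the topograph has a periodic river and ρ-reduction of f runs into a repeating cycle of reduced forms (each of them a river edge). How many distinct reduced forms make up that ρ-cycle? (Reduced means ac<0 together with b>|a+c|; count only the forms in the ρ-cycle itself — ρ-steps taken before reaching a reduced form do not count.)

D = 8, ⌊√D⌋ = 2
descent: ρ → (1,2,-1)  [lands on river]
river: ρ → (-1,2,1)
ρ-cycle length = 2 (tail of 1 descent step not counted)

2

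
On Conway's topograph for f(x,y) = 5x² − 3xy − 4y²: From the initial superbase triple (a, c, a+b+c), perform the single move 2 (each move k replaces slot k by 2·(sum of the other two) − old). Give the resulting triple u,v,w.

start (5,-4,-2) = (f(1,0),f(0,1),f(1,1))
replace slot 2: 2·(5+(-2)) − (-4) = 10 → (5,10,-2)

5,10,-2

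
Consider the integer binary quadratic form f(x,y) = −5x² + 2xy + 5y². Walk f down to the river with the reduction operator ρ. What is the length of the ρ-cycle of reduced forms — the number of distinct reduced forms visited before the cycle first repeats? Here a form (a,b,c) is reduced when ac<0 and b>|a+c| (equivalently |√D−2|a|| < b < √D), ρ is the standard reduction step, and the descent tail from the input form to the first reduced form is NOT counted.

D = 104, ⌊√D⌋ = 10
river: ρ → (5,8,-2)
river: ρ → (-2,8,5)
river: ρ → (5,2,-5)
river: ρ → (-5,8,2)
river: ρ → (2,8,-5)
river: ρ → (-5,2,5)
ρ-cycle length = 6 (tail of 0 descent steps not counted)

6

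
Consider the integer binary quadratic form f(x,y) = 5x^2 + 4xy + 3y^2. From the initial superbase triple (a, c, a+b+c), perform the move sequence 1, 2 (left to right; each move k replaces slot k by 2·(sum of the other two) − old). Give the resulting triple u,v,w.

start (5,3,12) = (f(1,0),f(0,1),f(1,1))
replace slot 1: 2·(3+12) − 5 = 25 → (25,3,12)
replace slot 2: 2·(25+12) − 3 = 71 → (25,71,12)

25,71,12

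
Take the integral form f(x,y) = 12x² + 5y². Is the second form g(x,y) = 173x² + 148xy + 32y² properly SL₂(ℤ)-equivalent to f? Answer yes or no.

D₁ = -240, D₂ = -240
f: flip: (12,0,5)→(5,0,12)
f: reduced (well bottom): (5,0,12) with a≤c, −a<b≤a
g: flip: (173,148,32)→(32,-148,173)
g: translate: b→-20 (≡-148 mod 64), so (32,-148,173)→(32,-20,5)
g: flip: (32,-20,5)→(5,20,32)
g: translate: b→0 (≡20 mod 10), so (5,20,32)→(5,0,12)
g: reduced (well bottom): (5,0,12) with a≤c, −a<b≤a
reduced forms (5, 0, 12) vs (5, 0, 12) ⇒ equivalent

yes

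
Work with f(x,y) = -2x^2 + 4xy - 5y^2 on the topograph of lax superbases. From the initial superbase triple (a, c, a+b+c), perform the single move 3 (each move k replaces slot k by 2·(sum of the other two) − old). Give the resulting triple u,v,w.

start (-2,-5,-3) = (f(1,0),f(0,1),f(1,1))
replace slot 3: 2·((-2)+(-5)) − (-3) = -11 → (-2,-5,-11)

-2,-5,-11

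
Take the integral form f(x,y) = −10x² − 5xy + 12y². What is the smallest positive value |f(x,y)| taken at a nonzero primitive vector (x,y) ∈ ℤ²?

descent: ρ → (12,5,-10)  [lands on river]
river: ρ → (-10,15,7)
river: ρ → (7,13,-12)
river: ρ → (-12,11,8)
river: ρ → (8,21,-2)
river: ρ → (-2,19,18)
river: ρ → (18,17,-3)
river: ρ → (-3,19,12)
closes: descent 1, river 8
min |a| on river = 2

2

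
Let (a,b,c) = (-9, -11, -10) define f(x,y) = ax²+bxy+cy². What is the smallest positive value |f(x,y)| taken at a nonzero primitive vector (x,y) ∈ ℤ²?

translate: b→-7 (≡11 mod 18), so (9,11,10)→(9,-7,8)
flip: (9,-7,8)→(8,7,9)
reduced (well bottom): (8,7,9) with a≤c, −a<b≤a
well minimum |f| = |-8| = 8 (negative-definite)

8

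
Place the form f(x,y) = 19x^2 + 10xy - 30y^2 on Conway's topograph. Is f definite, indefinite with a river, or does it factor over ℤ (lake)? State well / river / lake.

D = b²−4ac = 10² − 4·19·(-30) = 2380
D > 0 non-square ⇒ indefinite ⇒ periodic river

river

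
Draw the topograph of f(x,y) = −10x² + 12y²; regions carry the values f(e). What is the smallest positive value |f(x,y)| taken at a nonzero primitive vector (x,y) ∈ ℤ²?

descent: ρ → (12,0,-10)
descent: ρ → (-10,20,2)  [lands on river]
river: ρ → (2,20,-10)
closes: descent 2, river 2
min |a| on river = 2

2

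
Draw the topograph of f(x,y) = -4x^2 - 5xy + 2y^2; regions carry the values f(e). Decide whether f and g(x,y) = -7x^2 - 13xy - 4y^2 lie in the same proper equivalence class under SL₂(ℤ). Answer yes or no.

D₁ = 57, D₂ = 57
river cycle of f (length 6): (2, 5, -4), (-4, 3, 3), (3, 3, -4), (-4, 5, 2), (2, 7, -1), (-1, 7, 2)
river cycle of g (length 6): (-4, 5, 2), (2, 7, -1), (-1, 7, 2), (2, 5, -4), (-4, 3, 3), (3, 3, -4)
cycles coincide ⇒ equivalent

yes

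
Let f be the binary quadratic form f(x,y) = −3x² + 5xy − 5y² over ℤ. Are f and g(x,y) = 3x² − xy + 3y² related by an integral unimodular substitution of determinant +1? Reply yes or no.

D₁ = -35, D₂ = -35
f is negative-definite; reduce −f:
−f: translate: b→1 (≡-5 mod 6), so (3,-5,5)→(3,1,3)
−f: reduced (well bottom): (3,1,3) with a≤c, −a<b≤a
flip sign back: reduced form of f is (-3,-1,-3)
g: flip: (3,-1,3)→(3,1,3)
g: reduced (well bottom): (3,1,3) with a≤c, −a<b≤a
reduced forms (-3, -1, -3) vs (3, 1, 3) ⇒ inequivalent

no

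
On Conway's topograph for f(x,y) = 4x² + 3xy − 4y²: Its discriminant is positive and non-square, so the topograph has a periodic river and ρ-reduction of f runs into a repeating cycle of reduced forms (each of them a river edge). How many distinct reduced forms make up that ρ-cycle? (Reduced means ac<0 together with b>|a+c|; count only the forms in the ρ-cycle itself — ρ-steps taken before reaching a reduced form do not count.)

D = 73, ⌊√D⌋ = 8
river: ρ → (-4,5,3)
river: ρ → (3,7,-2)
river: ρ → (-2,5,6)
river: ρ → (6,7,-1)
river: ρ → (-1,7,6)
river: ρ → (6,5,-2)
river: ρ → (-2,7,3)
river: ρ → (3,5,-4)
river: ρ → (-4,3,4)
river: ρ → (4,5,-3)
river: ρ → (-3,7,2)
river: ρ → (2,5,-6)
river: ρ → (-6,7,1)
river: ρ → (1,7,-6)
river: ρ → (-6,5,2)
river: ρ → (2,7,-3)
river: ρ → (-3,5,4)
river: ρ → (4,3,-4)
ρ-cycle length = 18 (tail of 0 descent steps not counted)

18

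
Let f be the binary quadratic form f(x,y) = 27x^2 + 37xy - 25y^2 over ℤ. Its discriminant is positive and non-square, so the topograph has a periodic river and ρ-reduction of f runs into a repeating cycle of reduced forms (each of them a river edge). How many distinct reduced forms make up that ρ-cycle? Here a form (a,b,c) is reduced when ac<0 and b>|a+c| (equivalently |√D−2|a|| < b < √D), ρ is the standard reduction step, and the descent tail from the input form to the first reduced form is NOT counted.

D = 4069, ⌊√D⌋ = 63
river: ρ → (-25,63,1)
river: ρ → (1,63,-25)
river: ρ → (-25,37,27)
river: ρ → (27,17,-35)
river: ρ → (-35,53,9)
river: ρ → (9,55,-29)
river: ρ → (-29,61,3)
river: ρ → (3,59,-49)
river: ρ → (-49,39,13)
river: ρ → (13,39,-49)
river: ρ → (-49,59,3)
river: ρ → (3,61,-29)
river: ρ → (-29,55,9)
river: ρ → (9,53,-35)
river: ρ → (-35,17,27)
river: ρ → (27,37,-25)
ρ-cycle length = 16 (tail of 0 descent steps not counted)

16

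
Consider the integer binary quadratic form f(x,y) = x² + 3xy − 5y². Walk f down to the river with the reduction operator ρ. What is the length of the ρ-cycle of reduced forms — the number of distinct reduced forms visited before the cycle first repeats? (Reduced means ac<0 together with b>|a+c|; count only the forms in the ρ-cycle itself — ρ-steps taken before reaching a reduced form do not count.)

D = 29, ⌊√D⌋ = 5
descent: ρ → (-5,-3,1)
descent: ρ → (1,5,-1)  [lands on river]
river: ρ → (-1,5,1)
ρ-cycle length = 2 (tail of 2 descent steps not counted)

2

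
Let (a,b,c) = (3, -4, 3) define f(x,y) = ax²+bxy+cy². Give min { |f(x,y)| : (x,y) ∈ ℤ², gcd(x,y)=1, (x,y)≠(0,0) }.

translate: b→2 (≡-4 mod 6), so (3,-4,3)→(3,2,2)
flip: (3,2,2)→(2,-2,3)
translate: b→2 (≡-2 mod 4), so (2,-2,3)→(2,2,3)
reduced (well bottom): (2,2,3) with a≤c, −a<b≤a
well minimum = a = 2

2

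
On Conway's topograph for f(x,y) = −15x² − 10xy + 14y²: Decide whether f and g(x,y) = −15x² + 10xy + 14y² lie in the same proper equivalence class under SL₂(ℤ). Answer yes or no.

D₁ = 940, D₂ = 940
river cycle of f (length 6): (14, 10, -15), (-15, 20, 9), (9, 16, -19), (-19, 22, 6), (6, 26, -11), (-11, 18, 14)
river cycle of g (length 6): (14, 18, -11), (-11, 26, 6), (6, 22, -19), (-19, 16, 9), (9, 20, -15), (-15, 10, 14)
cycles differ ⇒ inequivalent

no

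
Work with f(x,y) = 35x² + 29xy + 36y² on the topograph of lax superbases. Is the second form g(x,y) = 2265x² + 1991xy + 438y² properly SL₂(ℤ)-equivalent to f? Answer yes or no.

D₁ = -4199, D₂ = -4199
f: reduced (well bottom): (35,29,36) with a≤c, −a<b≤a
g: flip: (2265,1991,438)→(438,-1991,2265)
g: translate: b→-239 (≡-1991 mod 876), so (438,-1991,2265)→(438,-239,35)
g: flip: (438,-239,35)→(35,239,438)
g: translate: b→29 (≡239 mod 70), so (35,239,438)→(35,29,36)
g: reduced (well bottom): (35,29,36) with a≤c, −a<b≤a
reduced forms (35, 29, 36) vs (35, 29, 36) ⇒ equivalent

yes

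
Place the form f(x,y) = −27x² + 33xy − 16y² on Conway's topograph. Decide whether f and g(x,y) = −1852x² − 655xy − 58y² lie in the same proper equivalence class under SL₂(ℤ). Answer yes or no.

D₁ = -639, D₂ = -639
f is negative-definite; reduce −f:
−f: translate: b→21 (≡-33 mod 54), so (27,-33,16)→(27,21,10)
−f: flip: (27,21,10)→(10,-21,27)
−f: translate: b→-1 (≡-21 mod 20), so (10,-21,27)→(10,-1,16)
−f: reduced (well bottom): (10,-1,16) with a≤c, −a<b≤a
flip sign back: reduced form of f is (-10,1,-16)
g is negative-definite; reduce −g:
−g: flip: (1852,655,58)→(58,-655,1852)
−g: translate: b→41 (≡-655 mod 116), so (58,-655,1852)→(58,41,10)
−g: flip: (58,41,10)→(10,-41,58)
−g: translate: b→-1 (≡-41 mod 20), so (10,-41,58)→(10,-1,16)
−g: reduced (well bottom): (10,-1,16) with a≤c, −a<b≤a
flip sign back: reduced form of g is (-10,1,-16)
reduced forms (-10, 1, -16) vs (-10, 1, -16) ⇒ equivalent

yes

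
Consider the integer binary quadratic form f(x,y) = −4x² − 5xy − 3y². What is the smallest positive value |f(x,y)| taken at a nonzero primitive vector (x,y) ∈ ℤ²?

translate: b→-3 (≡5 mod 8), so (4,5,3)→(4,-3,2)
flip: (4,-3,2)→(2,3,4)
translate: b→-1 (≡3 mod 4), so (2,3,4)→(2,-1,3)
reduced (well bottom): (2,-1,3) with a≤c, −a<b≤a
well minimum |f| = |-2| = 2 (negative-definite)

2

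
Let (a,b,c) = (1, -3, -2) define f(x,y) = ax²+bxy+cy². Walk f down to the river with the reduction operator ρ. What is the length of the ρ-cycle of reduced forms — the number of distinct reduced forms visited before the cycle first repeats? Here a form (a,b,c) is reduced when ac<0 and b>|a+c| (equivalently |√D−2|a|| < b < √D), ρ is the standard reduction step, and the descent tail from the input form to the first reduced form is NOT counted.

D = 17, ⌊√D⌋ = 4
descent: ρ → (-2,3,1)  [lands on river]
river: ρ → (1,3,-2)
river: ρ → (-2,1,2)
river: ρ → (2,3,-1)
river: ρ → (-1,3,2)
river: ρ → (2,1,-2)
ρ-cycle length = 6 (tail of 1 descent step not counted)

6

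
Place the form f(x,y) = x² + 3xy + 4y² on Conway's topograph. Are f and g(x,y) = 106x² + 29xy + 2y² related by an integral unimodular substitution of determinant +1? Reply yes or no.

D₁ = -7, D₂ = -7
f: translate: b→1 (≡3 mod 2), so (1,3,4)→(1,1,2)
f: reduced (well bottom): (1,1,2) with a≤c, −a<b≤a
g: flip: (106,29,2)→(2,-29,106)
g: translate: b→-1 (≡-29 mod 4), so (2,-29,106)→(2,-1,1)
g: flip: (2,-1,1)→(1,1,2)
g: reduced (well bottom): (1,1,2) with a≤c, −a<b≤a
reduced forms (1, 1, 2) vs (1, 1, 2) ⇒ equivalent

yes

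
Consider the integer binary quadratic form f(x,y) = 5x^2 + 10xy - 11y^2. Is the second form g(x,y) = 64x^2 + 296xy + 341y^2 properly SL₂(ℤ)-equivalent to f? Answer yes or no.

D₁ = 320, D₂ = 320
river cycle of f (length 4): (-11, 12, 4), (4, 12, -11), (-11, 10, 5), (5, 10, -11)
river cycle of g (length 4): (5, 10, -11), (-11, 12, 4), (4, 12, -11), (-11, 10, 5)
cycles coincide ⇒ equivalent

yes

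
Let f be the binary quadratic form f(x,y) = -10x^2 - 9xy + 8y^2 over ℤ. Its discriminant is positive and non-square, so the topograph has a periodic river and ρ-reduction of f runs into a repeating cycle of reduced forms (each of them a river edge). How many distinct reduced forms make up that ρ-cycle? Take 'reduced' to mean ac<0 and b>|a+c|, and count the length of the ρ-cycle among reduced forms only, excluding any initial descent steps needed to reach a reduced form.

D = 401, ⌊√D⌋ = 20
descent: ρ → (8,9,-10)  [lands on river]
river: ρ → (-10,11,7)
river: ρ → (7,17,-4)
river: ρ → (-4,15,11)
river: ρ → (11,7,-8)
river: ρ → (-8,9,10)
river: ρ → (10,11,-7)
river: ρ → (-7,17,4)
river: ρ → (4,15,-11)
river: ρ → (-11,7,8)
ρ-cycle length = 10 (tail of 1 descent step not counted)

10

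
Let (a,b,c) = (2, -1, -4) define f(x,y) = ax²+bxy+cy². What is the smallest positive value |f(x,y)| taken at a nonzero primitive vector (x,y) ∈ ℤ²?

descent: ρ → (-4,1,2)
descent: ρ → (2,3,-3)  [lands on river]
river: ρ → (-3,3,2)
river: ρ → (2,5,-1)
river: ρ → (-1,5,2)
closes: descent 2, river 4
min |a| on river = 1

1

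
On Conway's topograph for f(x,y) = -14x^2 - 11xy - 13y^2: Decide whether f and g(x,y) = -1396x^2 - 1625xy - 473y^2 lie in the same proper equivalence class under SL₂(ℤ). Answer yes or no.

D₁ = -607, D₂ = -607
f is negative-definite; reduce −f:
−f: flip: (14,11,13)→(13,-11,14)
−f: reduced (well bottom): (13,-11,14) with a≤c, −a<b≤a
flip sign back: reduced form of f is (-13,11,-14)
g is negative-definite; reduce −g:
−g: translate: b→-1167 (≡1625 mod 2792), so (1396,1625,473)→(1396,-1167,244)
−g: flip: (1396,-1167,244)→(244,1167,1396)
−g: translate: b→191 (≡1167 mod 488), so (244,1167,1396)→(244,191,38)
−g: flip: (244,191,38)→(38,-191,244)
−g: translate: b→37 (≡-191 mod 76), so (38,-191,244)→(38,37,13)
−g: flip: (38,37,13)→(13,-37,38)
−g: translate: b→-11 (≡-37 mod 26), so (13,-37,38)→(13,-11,14)
−g: reduced (well bottom): (13,-11,14) with a≤c, −a<b≤a
flip sign back: reduced form of g is (-13,11,-14)
reduced forms (-13, 11, -14) vs (-13, 11, -14) ⇒ equivalent

yes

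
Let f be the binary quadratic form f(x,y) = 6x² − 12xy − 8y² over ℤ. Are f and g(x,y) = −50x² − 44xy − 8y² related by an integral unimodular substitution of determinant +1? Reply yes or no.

D₁ = 336, D₂ = 336
river cycle of f (length 6): (-8, 12, 6), (6, 12, -8), (-8, 4, 10), (10, 16, -2), (-2, 16, 10), (10, 4, -8)
river cycle of g (length 6): (-8, 12, 6), (6, 12, -8), (-8, 4, 10), (10, 16, -2), (-2, 16, 10), (10, 4, -8)
cycles coincide ⇒ equivalent

yes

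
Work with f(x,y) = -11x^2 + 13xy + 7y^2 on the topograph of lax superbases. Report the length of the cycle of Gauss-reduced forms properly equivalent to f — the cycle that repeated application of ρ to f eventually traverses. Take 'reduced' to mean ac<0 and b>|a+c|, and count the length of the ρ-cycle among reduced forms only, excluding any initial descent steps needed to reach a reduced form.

D = 477, ⌊√D⌋ = 21
river: ρ → (7,15,-9)
river: ρ → (-9,21,1)
river: ρ → (1,21,-9)
river: ρ → (-9,15,7)
river: ρ → (7,13,-11)
river: ρ → (-11,9,9)
river: ρ → (9,9,-11)
river: ρ → (-11,13,7)
ρ-cycle length = 8 (tail of 0 descent steps not counted)

8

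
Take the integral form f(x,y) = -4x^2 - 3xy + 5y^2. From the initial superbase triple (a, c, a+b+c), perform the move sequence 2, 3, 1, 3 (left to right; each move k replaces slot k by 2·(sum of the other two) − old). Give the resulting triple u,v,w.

start (-4,5,-2) = (f(1,0),f(0,1),f(1,1))
replace slot 2: 2·((-4)+(-2)) − 5 = -17 → (-4,-17,-2)
replace slot 3: 2·((-4)+(-17)) − (-2) = -40 → (-4,-17,-40)
replace slot 1: 2·((-17)+(-40)) − (-4) = -110 → (-110,-17,-40)
replace slot 3: 2·((-110)+(-17)) − (-40) = -214 → (-110,-17,-214)

-110,-17,-214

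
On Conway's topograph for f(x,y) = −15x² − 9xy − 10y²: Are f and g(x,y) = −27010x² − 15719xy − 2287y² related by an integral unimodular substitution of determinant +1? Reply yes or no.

D₁ = -519, D₂ = -519
f is negative-definite; reduce −f:
−f: flip: (15,9,10)→(10,-9,15)
−f: reduced (well bottom): (10,-9,15) with a≤c, −a<b≤a
flip sign back: reduced form of f is (-10,9,-15)
g is negative-definite; reduce −g:
−g: flip: (27010,15719,2287)→(2287,-15719,27010)
−g: translate: b→-1997 (≡-15719 mod 4574), so (2287,-15719,27010)→(2287,-1997,436)
−g: flip: (2287,-1997,436)→(436,1997,2287)
−g: translate: b→253 (≡1997 mod 872), so (436,1997,2287)→(436,253,37)
−g: flip: (436,253,37)→(37,-253,436)
−g: translate: b→-31 (≡-253 mod 74), so (37,-253,436)→(37,-31,10)
−g: flip: (37,-31,10)→(10,31,37)
−g: translate: b→-9 (≡31 mod 20), so (10,31,37)→(10,-9,15)
−g: reduced (well bottom): (10,-9,15) with a≤c, −a<b≤a
flip sign back: reduced form of g is (-10,9,-15)
reduced forms (-10, 9, -15) vs (-10, 9, -15) ⇒ equivalent

yes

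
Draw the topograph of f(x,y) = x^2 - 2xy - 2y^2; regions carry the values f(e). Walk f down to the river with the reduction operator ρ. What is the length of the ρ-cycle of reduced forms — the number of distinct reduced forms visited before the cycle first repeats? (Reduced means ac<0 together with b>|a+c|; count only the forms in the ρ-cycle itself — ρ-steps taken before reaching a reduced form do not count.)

D = 12, ⌊√D⌋ = 3
descent: ρ → (-2,2,1)  [lands on river]
river: ρ → (1,2,-2)
ρ-cycle length = 2 (tail of 1 descent step not counted)

2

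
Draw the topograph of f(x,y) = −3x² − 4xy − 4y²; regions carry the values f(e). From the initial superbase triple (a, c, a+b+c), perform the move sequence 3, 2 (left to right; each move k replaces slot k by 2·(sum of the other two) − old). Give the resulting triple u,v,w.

start (-3,-4,-11) = (f(1,0),f(0,1),f(1,1))
replace slot 3: 2·((-3)+(-4)) − (-11) = -3 → (-3,-4,-3)
replace slot 2: 2·((-3)+(-3)) − (-4) = -8 → (-3,-8,-3)

-3,-8,-3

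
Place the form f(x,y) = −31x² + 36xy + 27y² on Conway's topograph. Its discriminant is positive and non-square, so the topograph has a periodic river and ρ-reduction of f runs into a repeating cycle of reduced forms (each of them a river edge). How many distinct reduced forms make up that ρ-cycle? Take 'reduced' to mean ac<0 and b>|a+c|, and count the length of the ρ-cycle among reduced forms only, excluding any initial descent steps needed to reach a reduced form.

D = 4644, ⌊√D⌋ = 68
river: ρ → (27,18,-40)
river: ρ → (-40,62,5)
river: ρ → (5,68,-1)
river: ρ → (-1,68,5)
river: ρ → (5,62,-40)
river: ρ → (-40,18,27)
river: ρ → (27,36,-31)
river: ρ → (-31,26,32)
river: ρ → (32,38,-25)
river: ρ → (-25,62,8)
river: ρ → (8,66,-9)
river: ρ → (-9,60,29)
river: ρ → (29,56,-13)
river: ρ → (-13,48,45)
river: ρ → (45,42,-16)
river: ρ → (-16,54,27)
river: ρ → (27,54,-16)
river: ρ → (-16,42,45)
river: ρ → (45,48,-13)
river: ρ → (-13,56,29)
river: ρ → (29,60,-9)
river: ρ → (-9,66,8)
river: ρ → (8,62,-25)
river: ρ → (-25,38,32)
river: ρ → (32,26,-31)
river: ρ → (-31,36,27)
ρ-cycle length = 26 (tail of 0 descent steps not counted)

26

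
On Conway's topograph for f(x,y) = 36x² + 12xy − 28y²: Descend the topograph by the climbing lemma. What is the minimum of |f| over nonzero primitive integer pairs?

river: ρ → (-28,44,20)
river: ρ → (20,36,-36)
river: ρ → (-36,36,20)
river: ρ → (20,44,-28)
river: ρ → (-28,12,36)
river: ρ → (36,60,-4)
river: ρ → (-4,60,36)
river: ρ → (36,12,-28)
closes: descent 0, river 8
min |a| on river = 4

4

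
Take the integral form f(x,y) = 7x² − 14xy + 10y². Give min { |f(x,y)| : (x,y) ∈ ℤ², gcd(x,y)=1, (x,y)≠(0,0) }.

translate: b→0 (≡-14 mod 14), so (7,-14,10)→(7,0,3)
flip: (7,0,3)→(3,0,7)
reduced (well bottom): (3,0,7) with a≤c, −a<b≤a
well minimum = a = 3

3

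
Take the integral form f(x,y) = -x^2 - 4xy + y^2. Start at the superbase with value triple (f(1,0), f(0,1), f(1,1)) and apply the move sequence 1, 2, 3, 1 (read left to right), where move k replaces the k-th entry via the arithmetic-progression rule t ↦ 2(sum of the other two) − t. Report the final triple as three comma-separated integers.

start (-1,1,-4) = (f(1,0),f(0,1),f(1,1))
replace slot 1: 2·(1+(-4)) − (-1) = -5 → (-5,1,-4)
replace slot 2: 2·((-5)+(-4)) − 1 = -19 → (-5,-19,-4)
replace slot 3: 2·((-5)+(-19)) − (-4) = -44 → (-5,-19,-44)
replace slot 1: 2·((-19)+(-44)) − (-5) = -121 → (-121,-19,-44)

-121,-19,-44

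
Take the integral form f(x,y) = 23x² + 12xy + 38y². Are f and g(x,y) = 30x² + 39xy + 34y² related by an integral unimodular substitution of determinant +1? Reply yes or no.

D₁ = -3352, D₂ = -2559
discriminants differ ⇒ not SL₂(ℤ)-equivalent

no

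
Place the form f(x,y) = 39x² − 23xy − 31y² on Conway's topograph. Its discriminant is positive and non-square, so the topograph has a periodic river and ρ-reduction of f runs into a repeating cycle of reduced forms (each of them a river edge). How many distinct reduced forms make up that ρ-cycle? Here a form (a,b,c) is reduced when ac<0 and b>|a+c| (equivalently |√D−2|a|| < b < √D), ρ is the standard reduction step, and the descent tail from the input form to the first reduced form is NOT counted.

D = 5365, ⌊√D⌋ = 73
descent: ρ → (-31,23,39)  [lands on river]
river: ρ → (39,55,-15)
river: ρ → (-15,65,19)
river: ρ → (19,49,-39)
river: ρ → (-39,29,29)
river: ρ → (29,29,-39)
river: ρ → (-39,49,19)
river: ρ → (19,65,-15)
river: ρ → (-15,55,39)
river: ρ → (39,23,-31)
river: ρ → (-31,39,31)
river: ρ → (31,23,-39)
river: ρ → (-39,55,15)
river: ρ → (15,65,-19)
river: ρ → (-19,49,39)
river: ρ → (39,29,-29)
river: ρ → (-29,29,39)
river: ρ → (39,49,-19)
river: ρ → (-19,65,15)
river: ρ → (15,55,-39)
river: ρ → (-39,23,31)
river: ρ → (31,39,-31)
ρ-cycle length = 22 (tail of 1 descent step not counted)

22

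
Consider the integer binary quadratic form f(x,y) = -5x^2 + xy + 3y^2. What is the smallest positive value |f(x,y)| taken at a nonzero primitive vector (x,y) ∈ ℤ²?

descent: ρ → (3,5,-3)  [lands on river]
river: ρ → (-3,7,1)
river: ρ → (1,7,-3)
river: ρ → (-3,5,3)
river: ρ → (3,7,-1)
river: ρ → (-1,7,3)
closes: descent 1, river 6
min |a| on river = 1

1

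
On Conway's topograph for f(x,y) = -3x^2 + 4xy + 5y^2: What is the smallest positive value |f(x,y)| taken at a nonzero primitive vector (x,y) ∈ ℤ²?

river: ρ → (5,6,-2)
river: ρ → (-2,6,5)
river: ρ → (5,4,-3)
river: ρ → (-3,8,1)
river: ρ → (1,8,-3)
river: ρ → (-3,4,5)
closes: descent 0, river 6
min |a| on river = 1

1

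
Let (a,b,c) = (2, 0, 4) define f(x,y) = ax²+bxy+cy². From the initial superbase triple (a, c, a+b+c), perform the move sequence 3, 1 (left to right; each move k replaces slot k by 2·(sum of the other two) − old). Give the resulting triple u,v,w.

start (2,4,6) = (f(1,0),f(0,1),f(1,1))
replace slot 3: 2·(2+4) − 6 = 6 → (2,4,6)
replace slot 1: 2·(4+6) − 2 = 18 → (18,4,6)

18,4,6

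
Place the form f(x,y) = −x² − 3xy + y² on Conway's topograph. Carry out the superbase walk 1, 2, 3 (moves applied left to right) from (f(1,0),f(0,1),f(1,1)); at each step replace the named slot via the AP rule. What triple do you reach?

start (-1,1,-3) = (f(1,0),f(0,1),f(1,1))
replace slot 1: 2·(1+(-3)) − (-1) = -3 → (-3,1,-3)
replace slot 2: 2·((-3)+(-3)) − 1 = -13 → (-3,-13,-3)
replace slot 3: 2·((-3)+(-13)) − (-3) = -29 → (-3,-13,-29)

-3,-13,-29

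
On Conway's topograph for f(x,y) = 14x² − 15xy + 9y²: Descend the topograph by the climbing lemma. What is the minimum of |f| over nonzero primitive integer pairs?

translate: b→13 (≡-15 mod 28), so (14,-15,9)→(14,13,8)
flip: (14,13,8)→(8,-13,14)
translate: b→3 (≡-13 mod 16), so (8,-13,14)→(8,3,9)
reduced (well bottom): (8,3,9) with a≤c, −a<b≤a
well minimum = a = 8

8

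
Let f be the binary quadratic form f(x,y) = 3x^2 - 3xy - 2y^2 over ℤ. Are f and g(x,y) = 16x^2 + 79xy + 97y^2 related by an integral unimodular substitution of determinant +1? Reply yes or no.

D₁ = 33, D₂ = 33
river cycle of f (length 4): (-2, 3, 3), (3, 3, -2), (-2, 5, 1), (1, 5, -2)
river cycle of g (length 4): (3, 3, -2), (-2, 5, 1), (1, 5, -2), (-2, 3, 3)
cycles coincide ⇒ equivalent

yes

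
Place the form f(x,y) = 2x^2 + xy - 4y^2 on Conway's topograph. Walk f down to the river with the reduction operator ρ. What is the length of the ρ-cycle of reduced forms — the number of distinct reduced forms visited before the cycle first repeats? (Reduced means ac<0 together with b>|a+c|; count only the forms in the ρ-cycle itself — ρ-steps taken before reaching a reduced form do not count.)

D = 33, ⌊√D⌋ = 5
descent: ρ → (-4,-1,2)
descent: ρ → (2,5,-1)  [lands on river]
river: ρ → (-1,5,2)
river: ρ → (2,3,-3)
river: ρ → (-3,3,2)
ρ-cycle length = 4 (tail of 2 descent steps not counted)

4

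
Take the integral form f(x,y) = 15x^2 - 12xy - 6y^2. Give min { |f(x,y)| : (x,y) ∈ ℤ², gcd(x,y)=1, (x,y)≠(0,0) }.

descent: ρ → (-6,12,15)  [lands on river]
river: ρ → (15,18,-3)
river: ρ → (-3,18,15)
river: ρ → (15,12,-6)
closes: descent 1, river 4
min |a| on river = 3

3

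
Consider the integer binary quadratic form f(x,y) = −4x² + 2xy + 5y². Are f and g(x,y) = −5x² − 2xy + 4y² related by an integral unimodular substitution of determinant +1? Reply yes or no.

D₁ = 84, D₂ = 84
river cycle of f (length 6): (5, 8, -1), (-1, 8, 5), (5, 2, -4), (-4, 6, 3), (3, 6, -4), (-4, 2, 5)
river cycle of g (length 6): (4, 2, -5), (-5, 8, 1), (1, 8, -5), (-5, 2, 4), (4, 6, -3), (-3, 6, 4)
cycles differ ⇒ inequivalent

no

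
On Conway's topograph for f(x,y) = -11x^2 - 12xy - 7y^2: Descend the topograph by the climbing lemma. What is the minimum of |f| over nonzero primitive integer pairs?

translate: b→-10 (≡12 mod 22), so (11,12,7)→(11,-10,6)
flip: (11,-10,6)→(6,10,11)
translate: b→-2 (≡10 mod 12), so (6,10,11)→(6,-2,7)
reduced (well bottom): (6,-2,7) with a≤c, −a<b≤a
well minimum |f| = |-6| = 6 (negative-definite)

6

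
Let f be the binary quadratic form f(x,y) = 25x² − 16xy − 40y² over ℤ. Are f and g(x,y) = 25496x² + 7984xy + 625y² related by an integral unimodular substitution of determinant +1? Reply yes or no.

D₁ = 4256, D₂ = 4256
river cycle of f (length 8): (-40, 16, 25), (25, 34, -31), (-31, 28, 28), (28, 28, -31), (-31, 34, 25), (25, 16, -40), (-40, 64, 1), (1, 64, -40)
river cycle of g (length 8): (1, 64, -40), (-40, 16, 25), (25, 34, -31), (-31, 28, 28), (28, 28, -31), (-31, 34, 25), (25, 16, -40), (-40, 64, 1)
cycles coincide ⇒ equivalent

yes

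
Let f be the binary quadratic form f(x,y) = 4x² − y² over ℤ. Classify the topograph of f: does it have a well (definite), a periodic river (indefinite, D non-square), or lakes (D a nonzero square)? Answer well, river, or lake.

D = b²−4ac = 0² − 4·4·(-1) = 16
D = 4² is a perfect square ⇒ form factors over ℤ ⇒ lakes

lake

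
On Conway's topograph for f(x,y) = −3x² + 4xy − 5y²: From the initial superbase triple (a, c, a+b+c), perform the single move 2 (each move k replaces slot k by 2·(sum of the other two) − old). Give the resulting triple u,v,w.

start (-3,-5,-4) = (f(1,0),f(0,1),f(1,1))
replace slot 2: 2·((-3)+(-4)) − (-5) = -9 → (-3,-9,-4)

-3,-9,-4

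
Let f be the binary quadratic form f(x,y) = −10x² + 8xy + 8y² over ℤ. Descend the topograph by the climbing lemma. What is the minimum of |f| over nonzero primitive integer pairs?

river: ρ → (8,8,-10)
river: ρ → (-10,12,6)
river: ρ → (6,12,-10)
river: ρ → (-10,8,8)
closes: descent 0, river 4
min |a| on river = 6

6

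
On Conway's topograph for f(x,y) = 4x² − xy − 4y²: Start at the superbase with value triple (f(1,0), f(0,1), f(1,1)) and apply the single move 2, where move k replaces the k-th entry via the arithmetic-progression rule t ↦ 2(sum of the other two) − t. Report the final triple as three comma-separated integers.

start (4,-4,-1) = (f(1,0),f(0,1),f(1,1))
replace slot 2: 2·(4+(-1)) − (-4) = 10 → (4,10,-1)

4,10,-1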